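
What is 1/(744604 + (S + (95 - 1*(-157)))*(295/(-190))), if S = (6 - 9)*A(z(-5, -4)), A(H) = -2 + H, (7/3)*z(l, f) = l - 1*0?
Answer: 266/197955455 ≈ 1.3437e-6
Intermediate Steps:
z(l, f) = 3*l/7 (z(l, f) = 3*(l - 1*0)/7 = 3*(l + 0)/7 = 3*l/7)
S = 87/7 (S = (6 - 9)*(-2 + (3/7)*(-5)) = -3*(-2 - 15/7) = -3*(-29/7) = 87/7 ≈ 12.429)
1/(744604 + (S + (95 - 1*(-157)))*(295/(-190))) = 1/(744604 + (87/7 + (95 - 1*(-157)))*(295/(-190))) = 1/(744604 + (87/7 + (95 + 157))*(295*(-1/190))) = 1/(744604 + (87/7 + 252)*(-59/38)) = 1/(744604 + (1851/7)*(-59/38)) = 1/(744604 - 109209/266) = 1/(197955455/266) = 266/197955455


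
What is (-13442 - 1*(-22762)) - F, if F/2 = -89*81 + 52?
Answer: 23634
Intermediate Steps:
F = -14314 (F = 2*(-89*81 + 52) = 2*(-7209 + 52) = 2*(-7157) = -14314)
(-13442 - 1*(-22762)) - F = (-13442 - 1*(-22762)) - 1*(-14314) = (-13442 + 22762) + 14314 = 9320 + 14314 = 23634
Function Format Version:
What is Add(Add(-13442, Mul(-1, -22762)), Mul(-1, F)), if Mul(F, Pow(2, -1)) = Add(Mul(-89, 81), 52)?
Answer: 23634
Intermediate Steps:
F = -14314 (F = Mul(2, Add(Mul(-89, 81), 52)) = Mul(2, Add(-7209, 52)) = Mul(2, -7157) = -14314)
Add(Add(-13442, Mul(-1, -22762)), Mul(-1, F)) = Add(Add(-13442, Mul(-1, -22762)), Mul(-1, -14314)) = Add(Add(-13442, 22762), 14314) = Add(9320, 14314) = 23634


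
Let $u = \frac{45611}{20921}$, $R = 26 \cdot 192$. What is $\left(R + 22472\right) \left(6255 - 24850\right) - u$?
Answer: $- \frac{10684209972291}{20921} \approx -5.1069 \cdot 10^{8}$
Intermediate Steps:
$R = 4992$
$u = \frac{45611}{20921}$ ($u = 45611 \cdot \frac{1}{20921} = \frac{45611}{20921} \approx 2.1802$)
$\left(R + 22472\right) \left(6255 - 24850\right) - u = \left(4992 + 22472\right) \left(6255 - 24850\right) - \frac{45611}{20921} = 27464 \left(-18595\right) - \frac{45611}{20921} = -510693080 - \frac{45611}{20921} = - \frac{10684209972291}{20921}$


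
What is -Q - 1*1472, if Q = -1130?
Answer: -342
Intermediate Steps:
-Q - 1*1472 = -1*(-1130) - 1*1472 = 1130 - 1472 = -342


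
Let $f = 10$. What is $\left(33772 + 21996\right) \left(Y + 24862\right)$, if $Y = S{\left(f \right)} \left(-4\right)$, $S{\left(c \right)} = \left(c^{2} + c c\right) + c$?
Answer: $1339658896$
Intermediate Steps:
$S{\left(c \right)} = c + 2 c^{2}$ ($S{\left(c \right)} = \left(c^{2} + c^{2}\right) + c = 2 c^{2} + c = c + 2 c^{2}$)
$Y = -840$ ($Y = 10 \left(1 + 2 \cdot 10\right) \left(-4\right) = 10 \left(1 + 20\right) \left(-4\right) = 10 \cdot 21 \left(-4\right) = 210 \left(-4\right) = -840$)
$\left(33772 + 21996\right) \left(Y + 24862\right) = \left(33772 + 21996\right) \left(-840 + 24862\right) = 55768 \cdot 24022 = 1339658896$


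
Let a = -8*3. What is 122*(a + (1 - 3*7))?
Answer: -5368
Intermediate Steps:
a = -24
122*(a + (1 - 3*7)) = 122*(-24 + (1 - 3*7)) = 122*(-24 + (1 - 21)) = 122*(-24 - 20) = 122*(-44) = -5368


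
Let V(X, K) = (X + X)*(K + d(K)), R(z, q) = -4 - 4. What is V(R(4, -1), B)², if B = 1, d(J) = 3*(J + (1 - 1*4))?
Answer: 6400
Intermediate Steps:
d(J) = -9 + 3*J (d(J) = 3*(J + (1 - 4)) = 3*(J - 3) = 3*(-3 + J) = -9 + 3*J)
R(z, q) = -8
V(X, K) = 2*X*(-9 + 4*K) (V(X, K) = (X + X)*(K + (-9 + 3*K)) = (2*X)*(-9 + 4*K) = 2*X*(-9 + 4*K))
V(R(4, -1), B)² = (2*(-8)*(-9 + 4*1))² = (2*(-8)*(-9 + 4))² = (2*(-8)*(-5))² = 80² = 6400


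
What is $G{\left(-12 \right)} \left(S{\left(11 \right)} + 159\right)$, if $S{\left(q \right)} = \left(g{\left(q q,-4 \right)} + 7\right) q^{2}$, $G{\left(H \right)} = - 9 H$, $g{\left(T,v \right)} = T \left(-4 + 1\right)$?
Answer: $-4635036$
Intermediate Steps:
$g{\left(T,v \right)} = - 3 T$ ($g{\left(T,v \right)} = T \left(-3\right) = - 3 T$)
$S{\left(q \right)} = q^{2} \left(7 - 3 q^{2}\right)$ ($S{\left(q \right)} = \left(- 3 q q + 7\right) q^{2} = \left(- 3 q^{2} + 7\right) q^{2} = \left(7 - 3 q^{2}\right) q^{2} = q^{2} \left(7 - 3 q^{2}\right)$)
$G{\left(-12 \right)} \left(S{\left(11 \right)} + 159\right) = \left(-9\right) \left(-12\right) \left(11^{2} \left(7 - 3 \cdot 11^{2}\right) + 159\right) = 108 \left(121 \left(7 - 363\right) + 159\right) = 108 \left(121 \left(-356\right) + 159\right) = 108 \left(-43076 + 159\right) = 108 \left(-42917\right) = -4635036$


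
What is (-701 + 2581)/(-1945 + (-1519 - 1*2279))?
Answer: -1880/5743 ≈ -0.32735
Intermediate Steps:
(-701 + 2581)/(-1945 + (-1519 - 1*2279)) = 1880/(-1945 + (-1519 - 2279)) = 1880/(-1945 - 3798) = 1880/(-5743) = 1880*(-1/5743) = -1880/5743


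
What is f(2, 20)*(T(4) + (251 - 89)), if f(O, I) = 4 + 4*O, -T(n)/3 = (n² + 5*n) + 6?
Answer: 432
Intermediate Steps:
T(n) = -18 - 15*n - 3*n² (T(n) = -3*((n² + 5*n) + 6) = -3*(6 + n² + 5*n) = -18 - 15*n - 3*n²)
f(2, 20)*(T(4) + (251 - 89)) = (4 + 4*2)*((-18 - 15*4 - 3*4²) + (251 - 89)) = (4 + 8)*((-18 - 60 - 3*16) + 162) = 12*((-18 - 60 - 48) + 162) = 12*(-126 + 162) = 12*36 = 432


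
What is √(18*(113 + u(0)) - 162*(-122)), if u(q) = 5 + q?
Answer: 24*√38 ≈ 147.95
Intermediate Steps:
√(18*(113 + u(0)) - 162*(-122)) = √(18*(113 + (5 + 0)) - 162*(-122)) = √(18*(113 + 5) + 19764) = √(18*118 + 19764) = √(2124 + 19764) = √21888 = 24*√38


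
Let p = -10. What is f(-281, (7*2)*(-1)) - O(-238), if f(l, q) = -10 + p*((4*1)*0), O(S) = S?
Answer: 228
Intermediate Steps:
f(l, q) = -10 (f(l, q) = -10 - 10*4*1*0 = -10 - 40*0 = -10 - 10*0 = -10 + 0 = -10)
f(-281, (7*2)*(-1)) - O(-238) = -10 - 1*(-238) = -10 + 238 = 228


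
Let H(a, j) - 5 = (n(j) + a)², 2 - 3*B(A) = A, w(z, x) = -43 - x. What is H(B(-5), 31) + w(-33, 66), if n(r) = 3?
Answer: -680/9 ≈ -75.556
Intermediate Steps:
B(A) = ⅔ - A/3
H(a, j) = 5 + (3 + a)²
H(B(-5), 31) + w(-33, 66) = (5 + (3 + (⅔ - ⅓*(-5)))²) + (-43 - 1*66) = (5 + (3 + (⅔ + 5/3))²) + (-43 - 66) = (5 + (3 + 7/3)²) - 109 = (5 + (16/3)²) - 109 = (5 + 256/9) - 109 = 301/9 - 109 = -680/9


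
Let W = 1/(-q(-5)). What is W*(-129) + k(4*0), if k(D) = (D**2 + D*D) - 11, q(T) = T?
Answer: -184/5 ≈ -36.800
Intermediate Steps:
k(D) = -11 + 2*D**2 (k(D) = (D**2 + D**2) - 11 = 2*D**2 - 11 = -11 + 2*D**2)
W = 1/5 (W = 1/(-1*(-5)) = 1/5 ≈ 0.20000)
W*(-129) + k(4*0) = (1/5)*(-129) + (-11 + 2*(4*0)**2) = -129/5 + (-11 + 2*0**2) = -129/5 + (-11 + 2*0) = -129/5 + (-11 + 0) = -129/5 - 11 = -184/5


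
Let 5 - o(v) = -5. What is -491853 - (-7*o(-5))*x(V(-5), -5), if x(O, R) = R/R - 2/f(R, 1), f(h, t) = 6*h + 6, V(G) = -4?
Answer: -2950663/6 ≈ -4.9178e+5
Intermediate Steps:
f(h, t) = 6 + 6*h
o(v) = 10 (o(v) = 5 - 1*(-5) = 5 + 5 = 10)
x(O, R) = 1 - 2/(6 + 6*R) (x(O, R) = R/R - 2/(6 + 6*R) = 1 - 2/(6 + 6*R))
-491853 - (-7*o(-5))*x(V(-5), -5) = -491853 - (-7*10)*(⅔ - 5)/(1 - 5) = -491853 - (-70)*-13/3/(-4) = -491853 - (-70)*(-¼*(-13/3)) = -491853 - (-70)*13/12 = -491853 - 1*(-455/6) = -491853 + 455/6 = -2950663/6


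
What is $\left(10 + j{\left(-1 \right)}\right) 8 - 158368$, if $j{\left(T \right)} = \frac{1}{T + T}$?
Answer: $-158292$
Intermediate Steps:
$j{\left(T \right)} = \frac{1}{2 T}$
$\left(10 + j{\left(-1 \right)}\right) 8 - 158368 = \left(10 + \frac{1}{2 \left(-1\right)}\right) 8 - 158368 = \left(10 + \frac{1}{2} \left(-1\right)\right) 8 - 158368 = \left(10 - \frac{1}{2}\right) 8 - 158368 = \frac{19}{2} \cdot 8 - 158368 = 76 - 158368 = -158292$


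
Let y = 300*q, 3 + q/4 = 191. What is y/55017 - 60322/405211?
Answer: 29365622042/7431164529 ≈ 3.9517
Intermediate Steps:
q = 752 (q = -12 + 4*191 = -12 + 764 = 752)
y = 225600 (y = 300*752 = 225600)
y/55017 - 60322/405211 = 225600/55017 - 60322/405211 = 225600*(1/55017) - 60322*1/405211 = 75200/18339 - 60322/405211 = 29365622042/7431164529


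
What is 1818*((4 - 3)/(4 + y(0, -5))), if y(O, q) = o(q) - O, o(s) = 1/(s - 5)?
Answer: 6060/13 ≈ 466.15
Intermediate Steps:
o(s) = 1/(-5 + s)
y(O, q) = 1/(-5 + q) - O
1818*((4 - 3)/(4 + y(0, -5))) = 1818*((4 - 3)/(4 + (1 - 1*0*(-5 - 5))/(-5 - 5))) = 1818*(1/(4 + (1 - 1*0*(-10))/(-10))) = 1818*(1/(4 - (1 + 0)/10)) = 1818*(1/(4 - ⅒*1)) = 1818*(1/(4 - ⅒)) = 1818*(1/(39/10)) = 1818*(1*(10/39)) = 1818*(10/39) = 6060/13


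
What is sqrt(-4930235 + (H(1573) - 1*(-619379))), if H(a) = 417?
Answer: I*sqrt(4310439) ≈ 2076.2*I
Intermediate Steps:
sqrt(-4930235 + (H(1573) - 1*(-619379))) = sqrt(-4930235 + (417 - 1*(-619379))) = sqrt(-4930235 + (417 + 619379)) = sqrt(-4930235 + 619796) = sqrt(-4310439) = I*sqrt(4310439)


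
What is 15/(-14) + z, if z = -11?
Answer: -169/14 ≈ -12.071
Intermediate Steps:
15/(-14) + z = 15/(-14) - 11 = 15*(-1/14) - 11 = -15/14 - 11 = -169/14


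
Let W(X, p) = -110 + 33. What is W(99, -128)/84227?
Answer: -7/7657 ≈ -0.00091420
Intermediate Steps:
W(X, p) = -77
W(99, -128)/84227 = -77/84227 = -77*1/84227 = -7/7657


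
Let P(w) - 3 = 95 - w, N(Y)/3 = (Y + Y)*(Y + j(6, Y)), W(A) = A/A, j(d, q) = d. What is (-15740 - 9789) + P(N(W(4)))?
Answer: -25473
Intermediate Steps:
W(A) = 1
N(Y) = 6*Y*(6 + Y) (N(Y) = 3*((Y + Y)*(Y + 6)) = 3*((2*Y)*(6 + Y)) = 3*(2*Y*(6 + Y)) = 6*Y*(6 + Y))
P(w) = 98 - w (P(w) = 3 + (95 - w) = 98 - w)
(-15740 - 9789) + P(N(W(4))) = (-15740 - 9789) + (98 - 6*(6 + 1)) = -25529 + (98 - 6*7) = -25529 + (98 - 1*42) = -25529 + (98 - 42) = -25529 + 56 = -25473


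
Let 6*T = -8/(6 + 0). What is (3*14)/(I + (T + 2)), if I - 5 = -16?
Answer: -378/83 ≈ -4.5542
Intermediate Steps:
I = -11 (I = 5 - 16 = -11)
T = -2/9 (T = (-8/(6 + 0))/6 = (-8/6)/6 = (-8*⅙)/6 = (⅙)*(-4/3) = -2/9 ≈ -0.22222)
(3*14)/(I + (T + 2)) = (3*14)/(-11 + (-2/9 + 2)) = 42/(-11 + 16/9) = 42/(-83/9) = 42*(-9/83) = -378/83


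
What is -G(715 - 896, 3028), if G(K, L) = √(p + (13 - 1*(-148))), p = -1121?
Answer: -8*I*√15 ≈ -30.984*I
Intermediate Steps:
G(K, L) = 8*I*√15 (G(K, L) = √(-1121 + (13 - 1*(-148))) = √(-1121 + (13 + 148)) = √(-1121 + 161) = √(-960) = 8*I*√15)
-G(715 - 896, 3028) = -8*I*√15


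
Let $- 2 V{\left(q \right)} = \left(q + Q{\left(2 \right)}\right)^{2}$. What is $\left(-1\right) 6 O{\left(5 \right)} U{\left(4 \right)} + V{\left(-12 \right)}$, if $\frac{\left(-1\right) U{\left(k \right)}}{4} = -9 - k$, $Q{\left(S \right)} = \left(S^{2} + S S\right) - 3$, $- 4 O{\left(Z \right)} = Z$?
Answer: $\frac{731}{2} \approx 365.5$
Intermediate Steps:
$O{\left(Z \right)} = - \frac{Z}{4}$
$Q{\left(S \right)} = -3 + 2 S^{2}$ ($Q{\left(S \right)} = \left(S^{2} + S^{2}\right) - 3 = 2 S^{2} - 3 = -3 + 2 S^{2}$)
$U{\left(k \right)} = 36 + 4 k$ ($U{\left(k \right)} = - 4 \left(-9 - k\right) = 36 + 4 k$)
$V{\left(q \right)} = - \frac{\left(5 + q\right)^{2}}{2}$ ($V{\left(q \right)} = - \frac{\left(q - \left(3 - 2 \cdot 2^{2}\right)\right)^{2}}{2} = - \frac{\left(q + \left(-3 + 2 \cdot 4\right)\right)^{2}}{2} = - \frac{\left(q + \left(-3 + 8\right)\right)^{2}}{2} = - \frac{\left(q + 5\right)^{2}}{2} = - \frac{\left(5 + q\right)^{2}}{2}$)
$\left(-1\right) 6 O{\left(5 \right)} U{\left(4 \right)} + V{\left(-12 \right)} = \left(-1\right) 6 \left(\left(- \frac{1}{4}\right) 5\right) \left(36 + 4 \cdot 4\right) - \frac{\left(5 - 12\right)^{2}}{2} = \left(-6\right) \left(- \frac{5}{4}\right) \left(36 + 16\right) - \frac{\left(-7\right)^{2}}{2} = \frac{15}{2} \cdot 52 - \frac{49}{2} = 390 - \frac{49}{2} = \frac{731}{2}$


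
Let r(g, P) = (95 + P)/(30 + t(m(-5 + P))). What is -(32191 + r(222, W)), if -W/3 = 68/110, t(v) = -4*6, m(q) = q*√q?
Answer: -10628153/330 ≈ -32207.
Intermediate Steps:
m(q) = q^(3/2)
t(v) = -24
W = -102/55 (W = -204/110 = -3*34/55 = -102/55 ≈ -1.8545)
r(g, P) = 95/6 + P/6 (r(g, P) = (95 + P)/(30 - 24) = (95 + P)/6 = (95 + P)*(⅙) = 95/6 + P/6)
-(32191 + r(222, W)) = -(32191 + (95/6 + (⅙)*(-102/55))) = -(32191 + (95/6 - 17/55)) = -(32191 + 5123/330) = -1*10628153/330 = -10628153/330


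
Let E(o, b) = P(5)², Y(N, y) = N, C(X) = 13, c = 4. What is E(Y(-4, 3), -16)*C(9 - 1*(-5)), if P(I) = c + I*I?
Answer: 10933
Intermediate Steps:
P(I) = 4 + I² (P(I) = 4 + I*I = 4 + I²)
E(o, b) = 841 (E(o, b) = (4 + 5²)² = (4 + 25)² = 29² = 841)
E(Y(-4, 3), -16)*C(9 - 1*(-5)) = 841*13 = 10933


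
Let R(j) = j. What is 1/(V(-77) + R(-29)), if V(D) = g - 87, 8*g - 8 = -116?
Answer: -2/259 ≈ -0.0077220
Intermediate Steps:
g = -27/2 (g = 1 + (⅛)*(-116) = 1 - 29/2 = -27/2 ≈ -13.500)
V(D) = -201/2 (V(D) = -27/2 - 87 = -201/2)
1/(V(-77) + R(-29)) = 1/(-201/2 - 29) = 1/(-259/2) = -2/259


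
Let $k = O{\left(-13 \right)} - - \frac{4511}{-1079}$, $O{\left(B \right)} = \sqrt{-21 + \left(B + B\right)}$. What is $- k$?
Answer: $\frac{347}{83} - i \sqrt{47} \approx 4.1807 - 6.8557 i$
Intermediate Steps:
$O{\left(B \right)} = \sqrt{-21 + 2 B}$
$k = - \frac{347}{83} + i \sqrt{47}$ ($k = \sqrt{-21 + 2 \left(-13\right)} - - \frac{4511}{-1079} = \sqrt{-21 - 26} - \left(-4511\right) \left(- \frac{1}{1079}\right) = \sqrt{-47} - \frac{347}{83} = i \sqrt{47} - \frac{347}{83} = - \frac{347}{83} + i \sqrt{47} \approx -4.1807 + 6.8557 i$)
$- k = - (- \frac{347}{83} + i \sqrt{47}) = \frac{347}{83} - i \sqrt{47}$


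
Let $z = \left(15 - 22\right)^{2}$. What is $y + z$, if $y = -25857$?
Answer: $-25808$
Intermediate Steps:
$z = 49$ ($z = \left(-7\right)^{2} = 49$)
$y + z = -25857 + 49 = -25808$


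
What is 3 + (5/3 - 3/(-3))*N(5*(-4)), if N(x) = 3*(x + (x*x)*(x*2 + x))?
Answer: -192157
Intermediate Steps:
N(x) = 3*x + 9*x³ (N(x) = 3*(x + x²*(2*x + x)) = 3*(x + x²*(3*x)) = 3*(x + 3*x³) = 3*x + 9*x³)
3 + (5/3 - 3/(-3))*N(5*(-4)) = 3 + (5/3 - 3/(-3))*(3*(5*(-4)) + 9*(5*(-4))³) = 3 + (5*(⅓) - 3*(-⅓))*(3*(-20) + 9*(-20)³) = 3 + (5/3 + 1)*(-60 + 9*(-8000)) = 3 + 8*(-60 - 72000)/3 = 3 + (8/3)*(-72060) = 3 - 192160 = -192157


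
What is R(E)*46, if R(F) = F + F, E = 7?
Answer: 644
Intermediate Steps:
R(F) = 2*F
R(E)*46 = (2*7)*46 = 14*46 = 644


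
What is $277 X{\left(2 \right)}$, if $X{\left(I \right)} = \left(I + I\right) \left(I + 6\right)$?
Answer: $8864$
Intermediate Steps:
$X{\left(I \right)} = 2 I \left(6 + I\right)$
$277 X{\left(2 \right)} = 277 \cdot 2 \cdot 2 \left(6 + 2\right) = 277 \cdot 2 \cdot 2 \cdot 8 = 277 \cdot 32 = 8864$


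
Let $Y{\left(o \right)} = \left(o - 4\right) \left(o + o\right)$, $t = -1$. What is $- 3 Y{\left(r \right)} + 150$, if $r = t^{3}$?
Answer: $120$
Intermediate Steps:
$r = -1$ ($r = \left(-1\right)^{3} = -1$)
$Y{\left(o \right)} = 2 o \left(-4 + o\right)$ ($Y{\left(o \right)} = \left(-4 + o\right) 2 o = 2 o \left(-4 + o\right)$)
$- 3 Y{\left(r \right)} + 150 = - 3 \cdot 2 \left(-1\right) \left(-4 - 1\right) + 150 = - 3 \cdot 2 \left(-1\right) \left(-5\right) + 150 = \left(-3\right) 10 + 150 = -30 + 150 = 120$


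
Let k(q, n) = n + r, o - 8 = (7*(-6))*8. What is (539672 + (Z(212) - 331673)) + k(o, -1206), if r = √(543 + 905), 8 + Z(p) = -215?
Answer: 206570 + 2*√362 ≈ 2.0661e+5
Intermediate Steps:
Z(p) = -223 (Z(p) = -8 - 215 = -223)
r = 2*√362 (r = √1448 = 2*√362 ≈ 38.053)
o = -328 (o = 8 + (7*(-6))*8 = 8 - 42*8 = 8 - 336 = -328)
k(q, n) = n + 2*√362
(539672 + (Z(212) - 331673)) + k(o, -1206) = (539672 + (-223 - 331673)) + (-1206 + 2*√362) = (539672 - 331896) + (-1206 + 2*√362) = 207776 + (-1206 + 2*√362) = 206570 + 2*√362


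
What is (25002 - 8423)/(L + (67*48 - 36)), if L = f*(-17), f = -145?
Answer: 16579/5645 ≈ 2.9369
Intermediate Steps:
L = 2465 (L = -145*(-17) = 2465)
(25002 - 8423)/(L + (67*48 - 36)) = (25002 - 8423)/(2465 + (67*48 - 36)) = 16579/(2465 + (3216 - 36)) = 16579/(2465 + 3180) = 16579/5645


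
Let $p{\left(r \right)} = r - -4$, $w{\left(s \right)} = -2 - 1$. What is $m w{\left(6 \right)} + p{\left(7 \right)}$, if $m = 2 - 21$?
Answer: $68$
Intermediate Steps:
$w{\left(s \right)} = -3$ ($w{\left(s \right)} = -2 - 1 = -3$)
$p{\left(r \right)} = 4 + r$ ($p{\left(r \right)} = r + 4 = 4 + r$)
$m = -19$ ($m = 2 - 21 = -19$)
$m w{\left(6 \right)} + p{\left(7 \right)} = \left(-19\right) \left(-3\right) + \left(4 + 7\right) = 57 + 11 = 68$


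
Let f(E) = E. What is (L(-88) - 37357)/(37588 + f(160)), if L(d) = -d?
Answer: -37269/37748 ≈ -0.98731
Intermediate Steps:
(L(-88) - 37357)/(37588 + f(160)) = (-1*(-88) - 37357)/(37588 + 160) = (88 - 37357)/37748 = -37269*1/37748 = -37269/37748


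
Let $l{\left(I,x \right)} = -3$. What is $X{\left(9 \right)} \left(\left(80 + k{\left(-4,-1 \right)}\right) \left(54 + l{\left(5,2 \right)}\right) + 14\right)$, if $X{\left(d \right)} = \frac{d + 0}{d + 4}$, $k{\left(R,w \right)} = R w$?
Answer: $\frac{38682}{13} \approx 2975.5$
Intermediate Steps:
$X{\left(d \right)} = \frac{d}{4 + d}$
$X{\left(9 \right)} \left(\left(80 + k{\left(-4,-1 \right)}\right) \left(54 + l{\left(5,2 \right)}\right) + 14\right) = \frac{9}{4 + 9} \left(\left(80 - -4\right) \left(54 - 3\right) + 14\right) = \frac{9}{13} \left(\left(80 + 4\right) 51 + 14\right) = 9 \cdot \frac{1}{13} \left(84 \cdot 51 + 14\right) = \frac{9 \left(4284 + 14\right)}{13} = \frac{9}{13} \cdot 4298 = \frac{38682}{13}$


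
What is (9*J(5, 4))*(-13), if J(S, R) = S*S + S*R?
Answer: -5265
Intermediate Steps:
J(S, R) = S² + R*S
(9*J(5, 4))*(-13) = (9*(5*(4 + 5)))*(-13) = (9*(5*9))*(-13) = (9*45)*(-13) = 405*(-13) = -5265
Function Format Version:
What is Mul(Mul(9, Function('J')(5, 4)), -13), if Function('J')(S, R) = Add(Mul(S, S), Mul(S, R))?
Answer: -5265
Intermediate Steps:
Function('J')(S, R) = Add(Pow(S, 2), Mul(R, S))
Mul(Mul(9, Function('J')(5, 4)), -13) = Mul(Mul(9, Mul(5, Add(4, 5))), -13) = Mul(Mul(9, Mul(5, 9)), -13) = Mul(Mul(9, 45), -13) = Mul(405, -13) = -5265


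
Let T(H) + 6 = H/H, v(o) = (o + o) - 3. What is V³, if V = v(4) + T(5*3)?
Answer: 0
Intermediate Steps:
v(o) = -3 + 2*o (v(o) = 2*o - 3 = -3 + 2*o)
T(H) = -5 (T(H) = -6 + H/H = -6 + 1 = -5)
V = 0 (V = (-3 + 2*4) - 5 = (-3 + 8) - 5 = 5 - 5 = 0)
V³ = 0³ = 0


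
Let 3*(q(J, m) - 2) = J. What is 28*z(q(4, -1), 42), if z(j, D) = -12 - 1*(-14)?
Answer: 56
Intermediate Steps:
q(J, m) = 2 + J/3
z(j, D) = 2 (z(j, D) = -12 + 14 = 2)
28*z(q(4, -1), 42) = 28*2 = 56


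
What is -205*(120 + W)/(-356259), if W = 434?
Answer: 113570/356259 ≈ 0.31878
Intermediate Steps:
-205*(120 + W)/(-356259) = -205*(120 + 434)/(-356259) = -205*554*(-1/356259) = -113570*(-1/356259) = 113570/356259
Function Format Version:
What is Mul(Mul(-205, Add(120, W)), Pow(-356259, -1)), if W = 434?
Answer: Rational(113570, 356259) ≈ 0.31878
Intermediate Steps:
Mul(Mul(-205, Add(120, W)), Pow(-356259, -1)) = Mul(Mul(-205, Add(120, 434)), Pow(-356259, -1)) = Mul(Mul(-205, 554), Rational(-1, 356259)) = Mul(-113570, Rational(-1, 356259)) = Rational(113570, 356259)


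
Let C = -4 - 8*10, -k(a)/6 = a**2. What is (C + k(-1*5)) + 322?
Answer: 88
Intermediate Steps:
k(a) = -6*a**2
C = -84 (C = -4 - 80 = -84)
(C + k(-1*5)) + 322 = (-84 - 6*(-1*5)**2) + 322 = (-84 - 6*(-5)**2) + 322 = (-84 - 6*25) + 322 = (-84 - 150) + 322 = -234 + 322 = 88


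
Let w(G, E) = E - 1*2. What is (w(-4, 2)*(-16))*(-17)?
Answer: 0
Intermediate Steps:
w(G, E) = -2 + E (w(G, E) = E - 2 = -2 + E)
(w(-4, 2)*(-16))*(-17) = ((-2 + 2)*(-16))*(-17) = (0*(-16))*(-17) = 0*(-17) = 0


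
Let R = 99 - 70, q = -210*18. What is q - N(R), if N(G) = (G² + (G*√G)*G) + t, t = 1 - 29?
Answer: -4593 - 841*√29 ≈ -9121.9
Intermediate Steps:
t = -28
q = -3780
R = 29
N(G) = -28 + G² + G^(5/2) (N(G) = (G² + (G*√G)*G) - 28 = (G² + G^(3/2)*G) - 28 = (G² + G^(5/2)) - 28 = -28 + G² + G^(5/2))
q - N(R) = -3780 - (-28 + 29² + 29^(5/2)) = -3780 - (-28 + 841 + 841*√29) = -3780 - (813 + 841*√29) = -3780 + (-813 - 841*√29) = -4593 - 841*√29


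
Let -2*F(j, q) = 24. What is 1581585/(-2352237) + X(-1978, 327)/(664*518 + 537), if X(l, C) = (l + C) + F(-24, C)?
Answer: -182916801732/270106590631 ≈ -0.67720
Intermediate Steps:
F(j, q) = -12 (F(j, q) = -1/2*24 = -12)
X(l, C) = -12 + C + l (X(l, C) = (l + C) - 12 = (C + l) - 12 = -12 + C + l)
1581585/(-2352237) + X(-1978, 327)/(664*518 + 537) = 1581585/(-2352237) + (-12 + 327 - 1978)/(664*518 + 537) = 1581585*(-1/2352237) - 1663/(343952 + 537) = -527195/784079 - 1663/344489 = -182916801732/270106590631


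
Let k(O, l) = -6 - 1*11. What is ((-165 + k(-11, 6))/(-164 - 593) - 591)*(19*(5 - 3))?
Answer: -16993790/757 ≈ -22449.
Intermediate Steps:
k(O, l) = -17 (k(O, l) = -6 - 11 = -17)
((-165 + k(-11, 6))/(-164 - 593) - 591)*(19*(5 - 3)) = ((-165 - 17)/(-164 - 593) - 591)*(19*(5 - 3)) = (-182/(-757) - 591)*(19*2) = (-182*(-1/757) - 591)*38 = (182/757 - 591)*38 = -447205/757*38 = -16993790/757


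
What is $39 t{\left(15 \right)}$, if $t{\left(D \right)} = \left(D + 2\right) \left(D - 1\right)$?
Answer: $9282$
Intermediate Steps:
$t{\left(D \right)} = \left(-1 + D\right) \left(2 + D\right)$ ($t{\left(D \right)} = \left(2 + D\right) \left(-1 + D\right) = \left(-1 + D\right) \left(2 + D\right)$)
$39 t{\left(15 \right)} = 39 \left(-2 + 15 + 15^{2}\right) = 39 \left(-2 + 15 + 225\right) = 39 \cdot 238 = 9282$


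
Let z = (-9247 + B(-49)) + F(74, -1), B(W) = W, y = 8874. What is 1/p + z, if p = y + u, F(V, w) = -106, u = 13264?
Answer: -208141475/22138 ≈ -9402.0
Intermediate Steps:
p = 22138 (p = 8874 + 13264 = 22138)
z = -9402 (z = (-9247 - 49) - 106 = -9296 - 106 = -9402)
1/p + z = 1/22138 - 9402 = -208141475/22138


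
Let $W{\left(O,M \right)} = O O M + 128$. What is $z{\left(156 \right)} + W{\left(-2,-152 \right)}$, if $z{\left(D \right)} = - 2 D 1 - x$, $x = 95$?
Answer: $-887$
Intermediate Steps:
$W{\left(O,M \right)} = 128 + M O^{2}$ ($W{\left(O,M \right)} = O^{2} M + 128 = M O^{2} + 128 = 128 + M O^{2}$)
$z{\left(D \right)} = -95 - 2 D$ ($z{\left(D \right)} = - 2 D 1 - 95 = - 2 D - 95 = -95 - 2 D$)
$z{\left(156 \right)} + W{\left(-2,-152 \right)} = \left(-95 - 312\right) + \left(128 - 152 \left(-2\right)^{2}\right) = \left(-95 - 312\right) + \left(128 - 608\right) = -407 + \left(128 - 608\right) = -407 - 480 = -887$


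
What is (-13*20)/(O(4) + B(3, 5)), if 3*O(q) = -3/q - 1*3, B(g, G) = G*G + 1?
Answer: -1040/99 ≈ -10.505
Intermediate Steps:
B(g, G) = 1 + G**2 (B(g, G) = G**2 + 1 = 1 + G**2)
O(q) = -1 - 1/q (O(q) = (-3/q - 1*3)/3 = (-3/q - 3)/3 = (-3 - 3/q)/3 = -1 - 1/q)
(-13*20)/(O(4) + B(3, 5)) = (-13*20)/((-1 - 1*4)/4 + (1 + 5**2)) = -260/((-1 - 4)/4 + (1 + 25)) = -260/((1/4)*(-5) + 26) = -260/(-5/4 + 26) = -260/99/4 = -260*4/99 = -1040/99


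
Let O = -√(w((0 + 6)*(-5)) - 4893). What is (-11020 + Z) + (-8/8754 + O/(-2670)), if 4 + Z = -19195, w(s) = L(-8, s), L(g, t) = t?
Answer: -132268567/4377 + I*√547/890 ≈ -30219.0 + 0.026279*I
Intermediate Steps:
w(s) = s
O = -3*I*√547 (O = -√((0 + 6)*(-5) - 4893) = -√(6*(-5) - 4893) = -√(-30 - 4893) = -√(-4923) = -3*I*√547 ≈ -70.164*I)
Z = -19199 (Z = -4 - 19195 = -19199)
(-11020 + Z) + (-8/8754 + O/(-2670)) = (-11020 - 19199) + (-8/8754 - 3*I*√547/(-2670)) = -30219 + (-8*1/8754 - 3*I*√547*(-1/2670)) = -30219 + (-4/4377 + I*√547/890) = -132268567/4377 + I*√547/890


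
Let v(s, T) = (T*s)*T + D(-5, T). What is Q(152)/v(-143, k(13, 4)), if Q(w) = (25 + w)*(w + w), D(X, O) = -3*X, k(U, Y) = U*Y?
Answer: -53808/386657 ≈ -0.13916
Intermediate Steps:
v(s, T) = 15 + s*T**2 (v(s, T) = (T*s)*T - 3*(-5) = s*T**2 + 15 = 15 + s*T**2)
Q(w) = 2*w*(25 + w) (Q(w) = (25 + w)*(2*w) = 2*w*(25 + w))
Q(152)/v(-143, k(13, 4)) = (2*152*(25 + 152))/(15 - 143*(13*4)**2) = (2*152*177)/(15 - 143*52**2) = 53808/(15 - 143*2704) = 53808/(15 - 386672) = 53808/(-386657) = 53808*(-1/386657) = -53808/386657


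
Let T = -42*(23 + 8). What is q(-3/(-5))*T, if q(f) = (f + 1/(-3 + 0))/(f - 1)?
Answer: 868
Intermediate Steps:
q(f) = (-⅓ + f)/(-1 + f) (q(f) = (f + 1/(-3))/(-1 + f) = (f - ⅓)/(-1 + f) = (-⅓ + f)/(-1 + f))
T = -1302 (T = -42*31 = -1302)
q(-3/(-5))*T = ((-⅓ - 3/(-5))/(-1 - 3/(-5)))*(-1302) = ((-⅓ - 3*(-⅕))/(-1 - 3*(-⅕)))*(-1302) = ((-⅓ + ⅗)/(-1 + ⅗))*(-1302) = ((4/15)/(-⅖))*(-1302) = -5/2*4/15*(-1302) = -⅔*(-1302) = 868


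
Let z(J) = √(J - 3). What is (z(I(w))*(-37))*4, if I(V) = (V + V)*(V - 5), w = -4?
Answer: -148*√69 ≈ -1229.4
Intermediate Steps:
I(V) = 2*V*(-5 + V) (I(V) = (2*V)*(-5 + V) = 2*V*(-5 + V))
z(J) = √(-3 + J)
(z(I(w))*(-37))*4 = (√(-3 + 2*(-4)*(-5 - 4))*(-37))*4 = (√(-3 + 2*(-4)*(-9))*(-37))*4 = (√(-3 + 72)*(-37))*4 = (√69*(-37))*4 = -37*√69*4 = -148*√69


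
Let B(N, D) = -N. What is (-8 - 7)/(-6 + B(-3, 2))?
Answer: 5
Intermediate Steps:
(-8 - 7)/(-6 + B(-3, 2)) = (-8 - 7)/(-6 - 1*(-3)) = -15/(-6 + 3) = -15/(-3) = -15*(-⅓) = 5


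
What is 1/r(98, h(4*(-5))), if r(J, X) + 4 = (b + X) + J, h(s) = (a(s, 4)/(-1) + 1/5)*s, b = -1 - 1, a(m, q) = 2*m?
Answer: -1/712 ≈ -0.0014045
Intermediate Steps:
b = -2
h(s) = s*(⅕ - 2*s) (h(s) = ((2*s)/(-1) + 1/5)*s = ((2*s)*(-1) + 1*(⅕))*s = (-2*s + ⅕)*s = (⅕ - 2*s)*s = s*(⅕ - 2*s))
r(J, X) = -6 + J + X (r(J, X) = -4 + ((-2 + X) + J) = -4 + (-2 + J + X) = -6 + J + X)
1/r(98, h(4*(-5))) = 1/(-6 + 98 + (4*(-5))*(1 - 40*(-5))/5) = 1/(-6 + 98 + (⅕)*(-20)*(1 - 10*(-20))) = 1/(-6 + 98 + (⅕)*(-20)*(1 + 200)) = 1/(-6 + 98 + (⅕)*(-20)*201) = 1/(-6 + 98 - 804) = 1/(-712) = -1/712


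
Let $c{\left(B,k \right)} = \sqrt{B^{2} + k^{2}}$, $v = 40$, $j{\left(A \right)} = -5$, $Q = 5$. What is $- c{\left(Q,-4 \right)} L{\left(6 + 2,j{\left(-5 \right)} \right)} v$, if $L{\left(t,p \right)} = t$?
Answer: $- 320 \sqrt{41} \approx -2049.0$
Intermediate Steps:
$- c{\left(Q,-4 \right)} L{\left(6 + 2,j{\left(-5 \right)} \right)} v = - \sqrt{5^{2} + \left(-4\right)^{2}} \left(6 + 2\right) 40 = - \sqrt{25 + 16} \cdot 8 \cdot 40 = - \sqrt{41} \cdot 8 \cdot 40 = - 8 \sqrt{41} \cdot 40 = - 320 \sqrt{41}$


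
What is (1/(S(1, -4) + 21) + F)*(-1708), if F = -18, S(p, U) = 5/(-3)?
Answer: 889014/29 ≈ 30656.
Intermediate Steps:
S(p, U) = -5/3 (S(p, U) = 5*(-1/3) = -5/3)
(1/(S(1, -4) + 21) + F)*(-1708) = (1/(-5/3 + 21) - 18)*(-1708) = (1/(58/3) - 18)*(-1708) = (3/58 - 18)*(-1708) = -1041/58*(-1708) = 889014/29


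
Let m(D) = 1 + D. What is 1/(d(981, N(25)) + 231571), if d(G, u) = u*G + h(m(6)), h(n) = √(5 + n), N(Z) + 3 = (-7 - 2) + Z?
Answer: 61081/14923554241 - √3/29847108482 ≈ 4.0929e-6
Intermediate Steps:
N(Z) = -12 + Z (N(Z) = -3 + ((-7 - 2) + Z) = -3 + (-9 + Z) = -12 + Z)
d(G, u) = 2*√3 + G*u (d(G, u) = u*G + √(5 + (1 + 6)) = G*u + √(5 + 7) = G*u + √12 = G*u + 2*√3 = 2*√3 + G*u)
1/(d(981, N(25)) + 231571) = 1/((2*√3 + 981*(-12 + 25)) + 231571) = 1/((2*√3 + 981*13) + 231571) = 1/((2*√3 + 12753) + 231571) = 1/((12753 + 2*√3) + 231571) = 1/(244324 + 2*√3)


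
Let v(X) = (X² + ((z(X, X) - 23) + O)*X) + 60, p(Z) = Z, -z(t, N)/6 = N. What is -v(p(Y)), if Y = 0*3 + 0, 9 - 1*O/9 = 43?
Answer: -60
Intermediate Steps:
z(t, N) = -6*N
O = -306 (O = 81 - 9*43 = 81 - 387 = -306)
Y = 0 (Y = 0 + 0 = 0)
v(X) = 60 + X² + X*(-329 - 6*X) (v(X) = (X² + ((-6*X - 23) - 306)*X) + 60 = (X² + ((-23 - 6*X) - 306)*X) + 60 = (X² + (-329 - 6*X)*X) + 60 = (X² + X*(-329 - 6*X)) + 60 = 60 + X² + X*(-329 - 6*X))
-v(p(Y)) = -(60 - 329*0 - 5*0²) = -(60 + 0 - 5*0) = -(60 + 0 + 0) = -1*60 = -60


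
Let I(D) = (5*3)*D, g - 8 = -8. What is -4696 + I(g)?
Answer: -4696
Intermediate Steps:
g = 0 (g = 8 - 8 = 0)
I(D) = 15*D
-4696 + I(g) = -4696 + 15*0 = -4696 + 0 = -4696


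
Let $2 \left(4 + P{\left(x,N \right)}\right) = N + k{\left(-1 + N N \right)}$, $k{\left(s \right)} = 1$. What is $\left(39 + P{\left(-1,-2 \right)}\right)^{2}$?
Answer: $\frac{4761}{4} \approx 1190.3$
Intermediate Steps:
$P{\left(x,N \right)} = - \frac{7}{2} + \frac{N}{2}$ ($P{\left(x,N \right)} = -4 + \frac{N + 1}{2} = -4 + \frac{1 + N}{2} = -4 + \left(\frac{1}{2} + \frac{N}{2}\right) = - \frac{7}{2} + \frac{N}{2}$)
$\left(39 + P{\left(-1,-2 \right)}\right)^{2} = \left(39 + \left(- \frac{7}{2} + \frac{1}{2} \left(-2\right)\right)\right)^{2} = \left(39 - \frac{9}{2}\right)^{2} = \left(\frac{69}{2}\right)^{2} = \frac{4761}{4}$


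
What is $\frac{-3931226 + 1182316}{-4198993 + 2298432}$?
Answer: $\frac{2748910}{1900561} \approx 1.4464$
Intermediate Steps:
$\frac{-3931226 + 1182316}{-4198993 + 2298432} = - \frac{2748910}{-1900561} = \left(-2748910\right) \left(- \frac{1}{1900561}\right) = \frac{2748910}{1900561}$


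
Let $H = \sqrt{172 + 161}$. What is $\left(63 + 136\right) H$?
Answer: $597 \sqrt{37} \approx 3631.4$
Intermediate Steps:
$H = 3 \sqrt{37}$ ($H = \sqrt{333} = 3 \sqrt{37} \approx 18.248$)
$\left(63 + 136\right) H = \left(63 + 136\right) 3 \sqrt{37} = 199 \cdot 3 \sqrt{37} = 597 \sqrt{37}$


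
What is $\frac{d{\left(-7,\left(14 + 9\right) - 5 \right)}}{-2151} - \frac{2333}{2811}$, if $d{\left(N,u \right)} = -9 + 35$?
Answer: $- \frac{1697123}{2015487} \approx -0.84204$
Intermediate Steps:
$d{\left(N,u \right)} = 26$
$\frac{d{\left(-7,\left(14 + 9\right) - 5 \right)}}{-2151} - \frac{2333}{2811} = \frac{26}{-2151} - \frac{2333}{2811} = 26 \left(- \frac{1}{2151}\right) - \frac{2333}{2811} = - \frac{26}{2151} - \frac{2333}{2811} = - \frac{1697123}{2015487}$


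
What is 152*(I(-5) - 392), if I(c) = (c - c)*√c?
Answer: -59584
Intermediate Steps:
I(c) = 0 (I(c) = 0*√c = 0)
152*(I(-5) - 392) = 152*(0 - 392) = 152*(-392) = -59584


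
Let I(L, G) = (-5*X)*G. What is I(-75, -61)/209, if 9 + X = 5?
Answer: -1220/209 ≈ -5.8373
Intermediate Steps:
X = -4 (X = -9 + 5 = -4)
I(L, G) = 20*G (I(L, G) = (-5*(-4))*G = 20*G)
I(-75, -61)/209 = (20*(-61))/209 = -1220*1/209 = -1220/209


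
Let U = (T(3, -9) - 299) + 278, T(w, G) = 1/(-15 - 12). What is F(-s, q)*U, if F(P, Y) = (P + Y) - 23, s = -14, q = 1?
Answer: 4544/27 ≈ 168.30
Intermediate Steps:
T(w, G) = -1/27 (T(w, G) = 1/(-27) = -1/27)
U = -568/27 (U = (-1/27 - 299) + 278 = -8074/27 + 278 = -568/27 ≈ -21.037)
F(P, Y) = -23 + P + Y
F(-s, q)*U = (-23 - 1*(-14) + 1)*(-568/27) = (-23 + 14 + 1)*(-568/27) = -8*(-568/27) = 4544/27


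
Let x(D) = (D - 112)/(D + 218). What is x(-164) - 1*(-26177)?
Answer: 235547/9 ≈ 26172.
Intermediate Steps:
x(D) = (-112 + D)/(218 + D)
x(-164) - 1*(-26177) = (-112 - 164)/(218 - 164) - 1*(-26177) = -276/54 + 26177 = (1/54)*(-276) + 26177 = -46/9 + 26177 = 235547/9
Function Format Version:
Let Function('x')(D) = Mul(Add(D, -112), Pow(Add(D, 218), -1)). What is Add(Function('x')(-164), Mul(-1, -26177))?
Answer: Rational(235547, 9) ≈ 26172.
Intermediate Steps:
Function('x')(D) = Mul(Pow(Add(218, D), -1), Add(-112, D)) (Function('x')(D) = Mul(Add(-112, D), Pow(Add(218, D), -1)) = Mul(Pow(Add(218, D), -1), Add(-112, D)))
Add(Function('x')(-164), Mul(-1, -26177)) = Add(Mul(Pow(Add(218, -164), -1), Add(-112, -164)), Mul(-1, -26177)) = Add(Mul(Pow(54, -1), -276), 26177) = Add(Mul(Rational(1, 54), -276), 26177) = Add(Rational(-46, 9), 26177) = Rational(235547, 9)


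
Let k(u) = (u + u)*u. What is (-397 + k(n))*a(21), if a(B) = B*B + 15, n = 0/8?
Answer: -181032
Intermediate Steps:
n = 0 (n = 0*(⅛) = 0)
k(u) = 2*u² (k(u) = (2*u)*u = 2*u²)
a(B) = 15 + B² (a(B) = B² + 15 = 15 + B²)
(-397 + k(n))*a(21) = (-397 + 2*0²)*(15 + 21²) = (-397 + 2*0)*(15 + 441) = (-397 + 0)*456 = -397*456 = -181032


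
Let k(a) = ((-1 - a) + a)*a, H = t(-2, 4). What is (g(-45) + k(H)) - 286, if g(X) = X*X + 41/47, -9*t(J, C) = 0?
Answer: 81774/47 ≈ 1739.9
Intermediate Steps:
t(J, C) = 0 (t(J, C) = -1/9*0 = 0)
H = 0
k(a) = -a
g(X) = 41/47 + X**2 (g(X) = X**2 + 41*(1/47) = X**2 + 41/47 = 41/47 + X**2)
(g(-45) + k(H)) - 286 = ((41/47 + (-45)**2) - 1*0) - 286 = ((41/47 + 2025) + 0) - 286 = (95216/47 + 0) - 286 = 95216/47 - 286 = 81774/47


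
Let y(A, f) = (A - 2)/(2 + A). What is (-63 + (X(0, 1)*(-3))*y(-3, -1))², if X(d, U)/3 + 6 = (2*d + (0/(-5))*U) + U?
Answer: 26244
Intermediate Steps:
X(d, U) = -18 + 3*U + 6*d (X(d, U) = -18 + 3*((2*d + (0/(-5))*U) + U) = -18 + 3*((2*d + (0*(-⅕))*U) + U) = -18 + 3*((2*d + 0*U) + U) = -18 + 3*((2*d + 0) + U) = -18 + 3*(2*d + U) = -18 + 3*(U + 2*d) = -18 + (3*U + 6*d) = -18 + 3*U + 6*d)
y(A, f) = (-2 + A)/(2 + A)
(-63 + (X(0, 1)*(-3))*y(-3, -1))² = (-63 + ((-18 + 3*1 + 6*0)*(-3))*((-2 - 3)/(2 - 3)))² = (-63 + ((-18 + 3 + 0)*(-3))*(-5/(-1)))² = (-63 + (-15*(-3))*(-1*(-5)))² = (-63 + 45*5)² = (-63 + 225)² = 162² = 26244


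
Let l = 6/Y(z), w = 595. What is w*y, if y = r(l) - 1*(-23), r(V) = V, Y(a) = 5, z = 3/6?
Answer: 14399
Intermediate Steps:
z = 1/2 (z = 3*(1/6) = 1/2 ≈ 0.50000)
l = 6/5 ≈ 1.2000
y = 121/5 (y = 6/5 - 1*(-23) = 6/5 + 23 = 121/5 ≈ 24.200)
w*y = 595*(121/5) = 14399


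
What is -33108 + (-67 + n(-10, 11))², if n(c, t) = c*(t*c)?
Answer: 1033981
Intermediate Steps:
n(c, t) = t*c² (n(c, t) = c*(c*t) = t*c²)
-33108 + (-67 + n(-10, 11))² = -33108 + (-67 + 11*(-10)²)² = -33108 + (-67 + 11*100)² = -33108 + (-67 + 1100)² = -33108 + 1033² = -33108 + 1067089 = 1033981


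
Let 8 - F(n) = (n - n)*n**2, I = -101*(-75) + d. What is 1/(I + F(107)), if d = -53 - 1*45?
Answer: 1/7485 ≈ 0.00013360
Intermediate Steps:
d = -98 (d = -53 - 45 = -98)
I = 7477 (I = -101*(-75) - 98 = 7575 - 98 = 7477)
F(n) = 8 (F(n) = 8 - (n - n)*n**2 = 8 - 0*n**2 = 8 - 1*0 = 8 + 0 = 8)
1/(I + F(107)) = 1/(7477 + 8) = 1/7485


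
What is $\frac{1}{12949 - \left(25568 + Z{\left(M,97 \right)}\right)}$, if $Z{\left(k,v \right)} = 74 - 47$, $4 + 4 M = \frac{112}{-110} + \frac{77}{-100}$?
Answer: $- \frac{1}{12646} \approx -7.9076 \cdot 10^{-5}$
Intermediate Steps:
$M = - \frac{6367}{4400}$ ($M = -1 + \frac{\frac{112}{-110} + \frac{77}{-100}}{4} = -1 + \frac{112 \left(- \frac{1}{110}\right) + 77 \left(- \frac{1}{100}\right)}{4} = -1 + \frac{- \frac{56}{55} - \frac{77}{100}}{4} = -1 + \frac{1}{4} \left(- \frac{1967}{1100}\right) = -1 - \frac{1967}{4400} = - \frac{6367}{4400} \approx -1.447$)
$Z{\left(k,v \right)} = 27$ ($Z{\left(k,v \right)} = 74 - 47 = 27$)
$\frac{1}{12949 - \left(25568 + Z{\left(M,97 \right)}\right)} = \frac{1}{12949 - 25595} = \frac{1}{-12646} = - \frac{1}{12646}$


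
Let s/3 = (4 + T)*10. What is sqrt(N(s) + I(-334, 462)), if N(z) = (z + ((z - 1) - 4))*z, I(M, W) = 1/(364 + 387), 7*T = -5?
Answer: sqrt(523421164849)/5257 ≈ 137.62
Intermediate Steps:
T = -5/7 (T = (1/7)*(-5) = -5/7 ≈ -0.71429)
I(M, W) = 1/751
s = 690/7 (s = 3*((4 - 5/7)*10) = 3*((23/7)*10) = 3*(230/7) = 690/7 ≈ 98.571)
N(z) = z*(-5 + 2*z) (N(z) = (z + ((-1 + z) - 4))*z = (z + (-5 + z))*z = (-5 + 2*z)*z = z*(-5 + 2*z))
sqrt(N(s) + I(-334, 462)) = sqrt(690*(-5 + 2*(690/7))/7 + 1/751) = sqrt(690*(-5 + 1380/7)/7 + 1/751) = sqrt((690/7)*(1345/7) + 1/751) = sqrt(928050/49 + 1/751) = sqrt(696965599/36799) = sqrt(523421164849)/5257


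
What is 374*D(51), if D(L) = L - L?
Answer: 0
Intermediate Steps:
D(L) = 0
374*D(51) = 374*0 = 0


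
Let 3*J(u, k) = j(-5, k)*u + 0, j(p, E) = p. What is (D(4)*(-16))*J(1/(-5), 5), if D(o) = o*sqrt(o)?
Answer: -128/3 ≈ -42.667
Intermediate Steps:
D(o) = o**(3/2)
J(u, k) = -5*u/3 (J(u, k) = (-5*u + 0)/3 = (-5*u)/3 = -5*u/3)
(D(4)*(-16))*J(1/(-5), 5) = (4**(3/2)*(-16))*(-5/3/(-5)) = (8*(-16))*(-5/3*(-1/5)) = -128*1/3 = -128/3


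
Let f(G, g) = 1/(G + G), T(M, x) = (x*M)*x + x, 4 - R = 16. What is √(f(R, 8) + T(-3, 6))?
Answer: I*√14694/12 ≈ 10.102*I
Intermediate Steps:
R = -12 (R = 4 - 1*16 = 4 - 16 = -12)
T(M, x) = x + M*x² (T(M, x) = (M*x)*x + x = M*x² + x = x + M*x²)
f(G, g) = 1/(2*G)
√(f(R, 8) + T(-3, 6)) = √((½)/(-12) + 6*(1 - 3*6)) = √((½)*(-1/12) + 6*(1 - 18)) = √(-1/24 + 6*(-17)) = √(-1/24 - 102) = √(-2449/24) = I*√14694/12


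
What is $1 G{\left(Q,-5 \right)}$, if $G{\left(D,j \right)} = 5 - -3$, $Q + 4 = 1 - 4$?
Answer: $8$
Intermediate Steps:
$Q = -7$ ($Q = -4 + \left(1 - 4\right) = -4 - 3 = -7$)
$G{\left(D,j \right)} = 8$ ($G{\left(D,j \right)} = 5 + 3 = 8$)
$1 G{\left(Q,-5 \right)} = 1 \cdot 8 = 8$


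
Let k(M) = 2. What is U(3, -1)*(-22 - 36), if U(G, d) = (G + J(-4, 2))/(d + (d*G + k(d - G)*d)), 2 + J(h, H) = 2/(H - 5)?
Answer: 29/9 ≈ 3.2222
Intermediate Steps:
J(h, H) = -2 + 2/(-5 + H) (J(h, H) = -2 + 2/(H - 5) = -2 + 2/(-5 + H))
U(G, d) = (-8/3 + G)/(3*d + G*d) (U(G, d) = (G + 2*(6 - 1*2)/(-5 + 2))/(d + (d*G + 2*d)) = (G + 2*(6 - 2)/(-3))/(d + (G*d + 2*d)) = (G + 2*(-⅓)*4)/(d + (2*d + G*d)) = (G - 8/3)/(3*d + G*d) = (-8/3 + G)/(3*d + G*d))
U(3, -1)*(-22 - 36) = ((-8/3 + 3)/((-1)*(3 + 3)))*(-22 - 36) = -1*⅓/6*(-58) = -1*⅙*⅓*(-58) = -1/18*(-58) = 29/9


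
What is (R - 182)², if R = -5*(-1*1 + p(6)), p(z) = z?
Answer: 42849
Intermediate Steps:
R = -25 (R = -5*(-1*1 + 6) = -5*(-1 + 6) = -5*5 = -25)
(R - 182)² = (-25 - 182)² = (-207)² = 42849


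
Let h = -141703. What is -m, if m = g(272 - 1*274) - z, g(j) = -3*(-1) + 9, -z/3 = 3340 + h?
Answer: 415077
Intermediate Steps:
z = 415089 (z = -3*(3340 - 141703) = -3*(-138363) = 415089)
g(j) = 12 (g(j) = 3 + 9 = 12)
m = -415077 (m = 12 - 1*415089 = 12 - 415089 = -415077)
-m = -1*(-415077) = 415077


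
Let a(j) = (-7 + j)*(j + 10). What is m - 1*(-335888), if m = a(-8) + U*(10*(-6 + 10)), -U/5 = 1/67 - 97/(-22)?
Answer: 246875246/737 ≈ 3.3497e+5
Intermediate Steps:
a(j) = (-7 + j)*(10 + j)
U = -32605/1474 (U = -5*(1/67 - 97/(-22)) = -5*(1*(1/67) - 97*(-1/22)) = -5*(1/67 + 97/22) = -5*6521/1474 = -32605/1474 ≈ -22.120)
m = -674210/737 (m = (-70 + (-8)² + 3*(-8)) - 163025*(-6 + 10)/737 = (-70 + 64 - 24) - 163025*4/737 = -30 - 32605/1474*40 = -30 - 652100/737 = -674210/737 ≈ -914.80)
m - 1*(-335888) = -674210/737 - 1*(-335888) = -674210/737 + 335888 = 246875246/737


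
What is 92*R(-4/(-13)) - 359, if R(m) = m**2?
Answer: -59199/169 ≈ -350.29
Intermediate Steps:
92*R(-4/(-13)) - 359 = 92*(-4/(-13))**2 - 359 = 92*(-4*(-1/13))**2 - 359 = 92*(4/13)**2 - 359 = 92*(16/169) - 359 = 1472/169 - 359 = -59199/169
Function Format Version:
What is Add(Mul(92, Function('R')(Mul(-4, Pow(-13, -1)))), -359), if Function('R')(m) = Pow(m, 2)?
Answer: Rational(-59199, 169) ≈ -350.29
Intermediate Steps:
Add(Mul(92, Function('R')(Mul(-4, Pow(-13, -1)))), -359) = Add(Mul(92, Pow(Mul(-4, Pow(-13, -1)), 2)), -359) = Add(Mul(92, Pow(Mul(-4, Rational(-1, 13)), 2)), -359) = Add(Mul(92, Pow(Rational(4, 13), 2)), -359) = Add(Mul(92, Rational(16, 169)), -359) = Add(Rational(1472, 169), -359) = Rational(-59199, 169)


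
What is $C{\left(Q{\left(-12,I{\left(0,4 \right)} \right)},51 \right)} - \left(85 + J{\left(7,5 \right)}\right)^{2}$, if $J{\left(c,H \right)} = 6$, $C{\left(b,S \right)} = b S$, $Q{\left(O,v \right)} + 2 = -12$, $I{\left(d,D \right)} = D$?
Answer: $-8995$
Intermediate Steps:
$Q{\left(O,v \right)} = -14$ ($Q{\left(O,v \right)} = -2 - 12 = -14$)
$C{\left(b,S \right)} = S b$
$C{\left(Q{\left(-12,I{\left(0,4 \right)} \right)},51 \right)} - \left(85 + J{\left(7,5 \right)}\right)^{2} = 51 \left(-14\right) - \left(85 + 6\right)^{2} = -714 - 91^{2} = -714 - 8281 = -8995$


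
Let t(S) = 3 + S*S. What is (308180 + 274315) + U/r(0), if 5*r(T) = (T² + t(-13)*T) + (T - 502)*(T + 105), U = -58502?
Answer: 3070360396/5271 ≈ 5.8250e+5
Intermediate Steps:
t(S) = 3 + S²
r(T) = T²/5 + 172*T/5 + (-502 + T)*(105 + T)/5 (r(T) = ((T² + (3 + (-13)²)*T) + (T - 502)*(T + 105))/5 = ((T² + (3 + 169)*T) + (-502 + T)*(105 + T))/5 = ((T² + 172*T) + (-502 + T)*(105 + T))/5 = (T² + 172*T + (-502 + T)*(105 + T))/5 = T²/5 + 172*T/5 + (-502 + T)*(105 + T)/5)
(308180 + 274315) + U/r(0) = (308180 + 274315) - 58502/(-10542 - 45*0 + (⅖)*0²) = 582495 - 58502/(-10542 + 0 + (⅖)*0) = 582495 - 58502/(-10542 + 0 + 0) = 582495 - 58502/(-10542) = 582495 - 58502*(-1/10542) = 582495 + 29251/5271 = 3070360396/5271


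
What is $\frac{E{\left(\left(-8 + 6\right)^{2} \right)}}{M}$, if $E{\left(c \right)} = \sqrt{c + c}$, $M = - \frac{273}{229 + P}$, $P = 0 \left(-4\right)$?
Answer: $- \frac{458 \sqrt{2}}{273} \approx -2.3726$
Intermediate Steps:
$P = 0$
$M = - \frac{273}{229}$ ($M = - \frac{273}{229 + 0} = - \frac{273}{229} \approx -1.1921$)
$E{\left(c \right)} = \sqrt{2} \sqrt{c}$ ($E{\left(c \right)} = \sqrt{2 c} = \sqrt{2} \sqrt{c}$)
$\frac{E{\left(\left(-8 + 6\right)^{2} \right)}}{M} = \frac{\sqrt{2} \sqrt{\left(-8 + 6\right)^{2}}}{- \frac{273}{229}} = \sqrt{2} \sqrt{\left(-2\right)^{2}} \left(- \frac{229}{273}\right) = \sqrt{2} \sqrt{4} \left(- \frac{229}{273}\right) = \sqrt{2} \cdot 2 \left(- \frac{229}{273}\right) = 2 \sqrt{2} \left(- \frac{229}{273}\right) = - \frac{458 \sqrt{2}}{273}$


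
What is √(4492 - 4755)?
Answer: I*√263 ≈ 16.217*I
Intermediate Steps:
√(4492 - 4755) = √(-263) = I*√263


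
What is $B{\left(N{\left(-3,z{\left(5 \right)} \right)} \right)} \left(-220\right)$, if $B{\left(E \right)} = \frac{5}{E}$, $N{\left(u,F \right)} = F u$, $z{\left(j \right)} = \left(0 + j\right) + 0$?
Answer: $\frac{220}{3} \approx 73.333$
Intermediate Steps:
$z{\left(j \right)} = j$ ($z{\left(j \right)} = j + 0 = j$)
$B{\left(N{\left(-3,z{\left(5 \right)} \right)} \right)} \left(-220\right) = \frac{5}{5 \left(-3\right)} \left(-220\right) = \frac{5}{-15} \left(-220\right) = 5 \left(- \frac{1}{15}\right) \left(-220\right) = \left(- \frac{1}{3}\right) \left(-220\right) = \frac{220}{3}$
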